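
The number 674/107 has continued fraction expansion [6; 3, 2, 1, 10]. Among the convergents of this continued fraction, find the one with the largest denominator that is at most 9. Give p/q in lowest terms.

a_0 = 6: 6/1  (≤ bound)
a_1 = 3: 19/3  (≤ bound)
a_2 = 2: 44/7  (≤ bound)
a_3 = 1: 63/10  (> 9, stop)

44/7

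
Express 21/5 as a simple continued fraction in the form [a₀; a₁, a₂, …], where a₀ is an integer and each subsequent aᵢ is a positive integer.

Apply division with remainder until the remainder is 0:
⌊21/5⌋ = 4, remainder 1
⌊5/1⌋ = 5, remainder 0

[4; 5]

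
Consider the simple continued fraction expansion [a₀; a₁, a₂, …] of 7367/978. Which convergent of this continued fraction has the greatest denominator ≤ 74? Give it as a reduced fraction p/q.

113/15

List convergents until the denominator exceeds the bound:
a_0 = 7: 7/1  (≤ bound)
a_1 = 1: 8/1  (≤ bound)
a_2 = 1: 15/2  (≤ bound)
a_3 = 7: 113/15  (≤ bound)
a_4 = 7: 806/107  (> 74, stop)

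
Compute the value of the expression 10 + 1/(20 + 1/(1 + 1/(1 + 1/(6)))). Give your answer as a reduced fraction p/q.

Starting at the tail and folding back:
Start with 6.
1 + 1/(6/1) = 1 + 1/6 = 7/6
1 + 1/(7/6) = 1 + 6/7 = 13/7
20 + 1/(13/7) = 20 + 7/13 = 267/13
10 + 1/(267/13) = 10 + 13/267 = 2683/267

2683/267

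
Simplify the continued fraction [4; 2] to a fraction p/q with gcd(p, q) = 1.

Use the convergent recurrence hₖ = aₖ·hₖ₋₁ + hₖ₋₂ (and likewise for the denominators kₖ):
a_0 = 4: 4/1
a_1 = 2: 9/2

9/2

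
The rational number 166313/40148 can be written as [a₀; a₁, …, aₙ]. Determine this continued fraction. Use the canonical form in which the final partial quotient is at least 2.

Apply division with remainder until the remainder is 0:
⌊166313/40148⌋ = 4, remainder 5721
⌊40148/5721⌋ = 7, remainder 101
⌊5721/101⌋ = 56, remainder 65
⌊101/65⌋ = 1, remainder 36
⌊65/36⌋ = 1, remainder 29
⌊36/29⌋ = 1, remainder 7
⌊29/7⌋ = 4, remainder 1
⌊7/1⌋ = 7, remainder 0

[4; 7, 56, 1, 1, 1, 4, 7]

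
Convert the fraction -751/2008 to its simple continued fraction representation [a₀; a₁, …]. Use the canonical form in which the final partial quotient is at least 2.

[-1; 1, 1, 1, 2, 15, 3, 5]

-751 = -1·2008 + 1257, so a_0 = -1
2008 = 1·1257 + 751, so a_1 = 1
1257 = 1·751 + 506, so a_2 = 1
751 = 1·506 + 245, so a_3 = 1
506 = 2·245 + 16, so a_4 = 2
245 = 15·16 + 5, so a_5 = 15
16 = 3·5 + 1, so a_6 = 3
5 = 5·1 + 0, so a_7 = 5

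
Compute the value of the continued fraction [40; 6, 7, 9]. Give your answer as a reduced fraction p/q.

Use the convergent recurrence hₖ = aₖ·hₖ₋₁ + hₖ₋₂ (and likewise for the denominators kₖ):
a_0 = 40: 40/1
a_1 = 6: 241/6
a_2 = 7: 1727/43
a_3 = 9: 15784/393

15784/393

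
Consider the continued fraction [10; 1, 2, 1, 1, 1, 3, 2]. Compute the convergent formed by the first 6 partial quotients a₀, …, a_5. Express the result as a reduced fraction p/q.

Compute successive convergents:
a_0 = 10: 10/1
a_1 = 1: 11/1
a_2 = 2: 32/3
a_3 = 1: 43/4
a_4 = 1: 75/7
a_5 = 1: 118/11

118/11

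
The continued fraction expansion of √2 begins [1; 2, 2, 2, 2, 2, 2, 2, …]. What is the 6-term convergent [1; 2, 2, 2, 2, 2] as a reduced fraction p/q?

99/70

Build up convergents one term at a time:
a_0 = 1: 1/1
a_1 = 2: 3/2
a_2 = 2: 7/5
a_3 = 2: 17/12
a_4 = 2: 41/29
a_5 = 2: 99/70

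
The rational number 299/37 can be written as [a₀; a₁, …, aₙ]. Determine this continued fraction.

Run the Euclidean algorithm, recording each quotient:
⌊299/37⌋ = 8, remainder 3
⌊37/3⌋ = 12, remainder 1
⌊3/1⌋ = 3, remainder 0

[8; 12, 3]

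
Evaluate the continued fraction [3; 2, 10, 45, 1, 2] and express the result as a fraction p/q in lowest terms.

10022/2883

Start with 2.
1 + 1/(2/1) = 1 + 1/2 = 3/2
45 + 1/(3/2) = 45 + 2/3 = 137/3
10 + 1/(137/3) = 10 + 3/137 = 1373/137
2 + 1/(1373/137) = 2 + 137/1373 = 2883/1373
3 + 1/(2883/1373) = 3 + 1373/2883 = 10022/2883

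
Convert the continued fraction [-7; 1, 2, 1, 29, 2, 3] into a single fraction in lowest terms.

-5283/845

a_0 = -7: -7/1
a_1 = 1: -6/1
a_2 = 2: -19/3
a_3 = 1: -25/4
a_4 = 29: -744/119
a_5 = 2: -1513/242
a_6 = 3: -5283/845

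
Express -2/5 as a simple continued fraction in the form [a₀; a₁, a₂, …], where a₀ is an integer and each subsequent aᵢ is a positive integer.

[-1; 1, 1, 2]

⌊-2/5⌋ = -1, remainder 3
⌊5/3⌋ = 1, remainder 2
⌊3/2⌋ = 1, remainder 1
⌊2/1⌋ = 2, remainder 0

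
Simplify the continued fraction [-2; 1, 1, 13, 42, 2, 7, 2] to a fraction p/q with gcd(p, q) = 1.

-54456/36757

Collapse the nested fraction from the inside out:
Start with 2.
7 + 1/(2/1) = 7 + 1/2 = 15/2
2 + 1/(15/2) = 2 + 2/15 = 32/15
42 + 1/(32/15) = 42 + 15/32 = 1359/32
13 + 1/(1359/32) = 13 + 32/1359 = 17699/1359
1 + 1/(17699/1359) = 1 + 1359/17699 = 19058/17699
1 + 1/(19058/17699) = 1 + 17699/19058 = 36757/19058
-2 + 1/(36757/19058) = -2 + 19058/36757 = -54456/36757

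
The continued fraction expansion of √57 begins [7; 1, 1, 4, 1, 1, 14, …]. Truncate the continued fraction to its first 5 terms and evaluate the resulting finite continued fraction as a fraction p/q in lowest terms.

Start with 1.
4 + 1/(1/1) = 4 + 1/1 = 5/1
1 + 1/(5/1) = 1 + 1/5 = 6/5
1 + 1/(6/5) = 1 + 5/6 = 11/6
7 + 1/(11/6) = 7 + 6/11 = 83/11

83/11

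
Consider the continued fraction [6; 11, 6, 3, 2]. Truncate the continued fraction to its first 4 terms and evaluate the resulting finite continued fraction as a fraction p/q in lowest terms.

a_0 = 6: 6/1
a_1 = 11: 67/11
a_2 = 6: 408/67
a_3 = 3: 1291/212

1291/212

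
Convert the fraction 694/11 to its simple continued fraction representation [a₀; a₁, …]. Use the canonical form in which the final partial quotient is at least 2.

[63; 11]

⌊694/11⌋ = 63, remainder 1
⌊11/1⌋ = 11, remainder 0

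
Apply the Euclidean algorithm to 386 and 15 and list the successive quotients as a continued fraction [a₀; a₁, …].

[25; 1, 2, 1, 3]

⌊386/15⌋ = 25, remainder 11
⌊15/11⌋ = 1, remainder 4
⌊11/4⌋ = 2, remainder 3
⌊4/3⌋ = 1, remainder 1
⌊3/1⌋ = 3, remainder 0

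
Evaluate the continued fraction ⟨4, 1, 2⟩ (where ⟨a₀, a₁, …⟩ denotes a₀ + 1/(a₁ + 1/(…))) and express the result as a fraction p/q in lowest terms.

14/3

a_0 = 4: 4/1
a_1 = 1: 5/1
a_2 = 2: 14/3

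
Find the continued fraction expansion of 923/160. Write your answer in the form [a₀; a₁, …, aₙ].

923 ÷ 160 → quotient 5, remainder 123
160 ÷ 123 → quotient 1, remainder 37
123 ÷ 37 → quotient 3, remainder 12
37 ÷ 12 → quotient 3, remainder 1
12 ÷ 1 → quotient 12, remainder 0

[5; 1, 3, 3, 12]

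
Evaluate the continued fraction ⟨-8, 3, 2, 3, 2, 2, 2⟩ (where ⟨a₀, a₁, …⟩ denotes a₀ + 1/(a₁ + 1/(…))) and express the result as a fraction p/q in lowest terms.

-2490/323

Work from the innermost term outward:
Start with 2.
2 + 1/(2/1) = 2 + 1/2 = 5/2
2 + 1/(5/2) = 2 + 2/5 = 12/5
3 + 1/(12/5) = 3 + 5/12 = 41/12
2 + 1/(41/12) = 2 + 12/41 = 94/41
3 + 1/(94/41) = 3 + 41/94 = 323/94
-8 + 1/(323/94) = -8 + 94/323 = -2490/323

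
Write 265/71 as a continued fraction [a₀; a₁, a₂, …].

⌊265/71⌋ = 3, remainder 52
⌊71/52⌋ = 1, remainder 19
⌊52/19⌋ = 2, remainder 14
⌊19/14⌋ = 1, remainder 5
⌊14/5⌋ = 2, remainder 4
⌊5/4⌋ = 1, remainder 1
⌊4/1⌋ = 4, remainder 0

[3; 1, 2, 1, 2, 1, 4]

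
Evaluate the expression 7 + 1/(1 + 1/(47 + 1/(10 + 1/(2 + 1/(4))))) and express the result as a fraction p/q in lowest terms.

36074/4521

Start with 4.
2 + 1/(4/1) = 2 + 1/4 = 9/4
10 + 1/(9/4) = 10 + 4/9 = 94/9
47 + 1/(94/9) = 47 + 9/94 = 4427/94
1 + 1/(4427/94) = 1 + 94/4427 = 4521/4427
7 + 1/(4521/4427) = 7 + 4427/4521 = 36074/4521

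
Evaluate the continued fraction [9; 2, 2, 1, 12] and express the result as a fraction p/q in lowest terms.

839/89

a_0 = 9: 9/1
a_1 = 2: 19/2
a_2 = 2: 47/5
a_3 = 1: 66/7
a_4 = 12: 839/89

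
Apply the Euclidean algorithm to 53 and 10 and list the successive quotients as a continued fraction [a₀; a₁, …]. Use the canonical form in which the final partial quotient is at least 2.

[5; 3, 3]

Repeatedly divide and take the remainder:
53 ÷ 10 → quotient 5, remainder 3
10 ÷ 3 → quotient 3, remainder 1
3 ÷ 1 → quotient 3, remainder 0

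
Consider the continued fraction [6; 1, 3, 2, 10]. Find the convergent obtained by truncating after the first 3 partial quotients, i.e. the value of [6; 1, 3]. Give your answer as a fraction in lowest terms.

Start with 3.
1 + 1/(3/1) = 1 + 1/3 = 4/3
6 + 1/(4/3) = 6 + 3/4 = 27/4

27/4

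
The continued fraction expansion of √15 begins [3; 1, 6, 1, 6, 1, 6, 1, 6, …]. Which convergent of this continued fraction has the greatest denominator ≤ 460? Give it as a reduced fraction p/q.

1677/433

List convergents until the denominator exceeds the bound:
a_0 = 3: 3/1  (≤ bound)
a_1 = 1: 4/1  (≤ bound)
a_2 = 6: 27/7  (≤ bound)
a_3 = 1: 31/8  (≤ bound)
a_4 = 6: 213/55  (≤ bound)
a_5 = 1: 244/63  (≤ bound)
a_6 = 6: 1677/433  (≤ bound)
a_7 = 1: 1921/496  (> 460, stop)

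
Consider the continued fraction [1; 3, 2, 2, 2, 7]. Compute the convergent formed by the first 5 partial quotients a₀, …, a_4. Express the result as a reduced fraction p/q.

53/41

Start with 2.
2 + 1/(2/1) = 2 + 1/2 = 5/2
2 + 1/(5/2) = 2 + 2/5 = 12/5
3 + 1/(12/5) = 3 + 5/12 = 41/12
1 + 1/(41/12) = 1 + 12/41 = 53/41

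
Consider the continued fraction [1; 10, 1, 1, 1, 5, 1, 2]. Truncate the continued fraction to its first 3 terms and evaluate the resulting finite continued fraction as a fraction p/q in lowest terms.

12/11

Start with 1.
10 + 1/(1/1) = 10 + 1/1 = 11/1
1 + 1/(11/1) = 1 + 1/11 = 12/11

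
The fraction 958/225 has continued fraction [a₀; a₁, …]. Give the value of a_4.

3

958 = 4·225 + 58, so a_0 = 4
225 = 3·58 + 51, so a_1 = 3
58 = 1·51 + 7, so a_2 = 1
51 = 7·7 + 2, so a_3 = 7
7 = 3·2 + 1, so a_4 = 3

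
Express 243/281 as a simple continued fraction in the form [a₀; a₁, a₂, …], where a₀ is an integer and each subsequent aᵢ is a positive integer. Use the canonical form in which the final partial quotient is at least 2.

[0; 1, 6, 2, 1, 1, 7]

Repeatedly divide and take the remainder:
243 = 0·281 + 243, so a_0 = 0
281 = 1·243 + 38, so a_1 = 1
243 = 6·38 + 15, so a_2 = 6
38 = 2·15 + 8, so a_3 = 2
15 = 1·8 + 7, so a_4 = 1
8 = 1·7 + 1, so a_5 = 1
7 = 7·1 + 0, so a_6 = 7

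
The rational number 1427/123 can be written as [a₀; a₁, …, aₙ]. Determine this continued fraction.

[11; 1, 1, 1, 1, 24]

Run the Euclidean algorithm, recording each quotient:
⌊1427/123⌋ = 11, remainder 74
⌊123/74⌋ = 1, remainder 49
⌊74/49⌋ = 1, remainder 25
⌊49/25⌋ = 1, remainder 24
⌊25/24⌋ = 1, remainder 1
⌊24/1⌋ = 24, remainder 0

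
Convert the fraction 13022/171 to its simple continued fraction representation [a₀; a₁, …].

[76; 6, 1, 1, 2, 1, 3]

13022 = 76·171 + 26, so a_0 = 76
171 = 6·26 + 15, so a_1 = 6
26 = 1·15 + 11, so a_2 = 1
15 = 1·11 + 4, so a_3 = 1
11 = 2·4 + 3, so a_4 = 2
4 = 1·3 + 1, so a_5 = 1
3 = 3·1 + 0, so a_6 = 3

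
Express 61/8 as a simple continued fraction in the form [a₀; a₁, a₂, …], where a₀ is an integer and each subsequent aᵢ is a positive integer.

Apply division with remainder until the remainder is 0:
61 = 7·8 + 5, so a_0 = 7
8 = 1·5 + 3, so a_1 = 1
5 = 1·3 + 2, so a_2 = 1
3 = 1·2 + 1, so a_3 = 1
2 = 2·1 + 0, so a_4 = 2

[7; 1, 1, 1, 2]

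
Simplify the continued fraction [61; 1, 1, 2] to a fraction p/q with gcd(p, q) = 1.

a_0 = 61: 61/1
a_1 = 1: 62/1
a_2 = 1: 123/2
a_3 = 2: 308/5

308/5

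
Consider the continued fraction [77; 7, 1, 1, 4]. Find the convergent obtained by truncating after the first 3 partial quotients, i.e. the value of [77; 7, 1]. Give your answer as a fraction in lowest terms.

617/8

Compute successive convergents:
a_0 = 77: 77/1
a_1 = 7: 540/7
a_2 = 1: 617/8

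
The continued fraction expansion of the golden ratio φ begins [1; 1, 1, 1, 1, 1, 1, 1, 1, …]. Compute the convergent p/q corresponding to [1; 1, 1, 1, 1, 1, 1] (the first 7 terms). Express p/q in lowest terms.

21/13

Start with 1.
1 + 1/(1/1) = 1 + 1/1 = 2/1
1 + 1/(2/1) = 1 + 1/2 = 3/2
1 + 1/(3/2) = 1 + 2/3 = 5/3
1 + 1/(5/3) = 1 + 3/5 = 8/5
1 + 1/(8/5) = 1 + 5/8 = 13/8
1 + 1/(13/8) = 1 + 8/13 = 21/13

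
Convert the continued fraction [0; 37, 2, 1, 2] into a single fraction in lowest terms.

8/299

a_0 = 0: 0/1
a_1 = 37: 1/37
a_2 = 2: 2/75
a_3 = 1: 3/112
a_4 = 2: 8/299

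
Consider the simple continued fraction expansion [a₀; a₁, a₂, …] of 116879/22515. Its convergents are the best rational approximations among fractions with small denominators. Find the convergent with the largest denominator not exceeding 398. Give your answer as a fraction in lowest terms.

a_0 = 5: 5/1  (≤ bound)
a_1 = 5: 26/5  (≤ bound)
a_2 = 4: 109/21  (≤ bound)
a_3 = 3: 353/68  (≤ bound)
a_4 = 14: 5051/973  (> 398, stop)

353/68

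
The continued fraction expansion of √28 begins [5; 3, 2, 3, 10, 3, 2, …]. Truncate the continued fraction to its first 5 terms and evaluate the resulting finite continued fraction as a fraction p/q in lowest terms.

1307/247

Starting at the tail and folding back:
Start with 10.
3 + 1/(10/1) = 3 + 1/10 = 31/10
2 + 1/(31/10) = 2 + 10/31 = 72/31
3 + 1/(72/31) = 3 + 31/72 = 247/72
5 + 1/(247/72) = 5 + 72/247 = 1307/247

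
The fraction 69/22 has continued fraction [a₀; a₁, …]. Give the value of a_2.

Repeatedly divide and take the remainder:
69 = 3·22 + 3, so a_0 = 3
22 = 7·3 + 1, so a_1 = 7
3 = 3·1 + 0, so a_2 = 3

3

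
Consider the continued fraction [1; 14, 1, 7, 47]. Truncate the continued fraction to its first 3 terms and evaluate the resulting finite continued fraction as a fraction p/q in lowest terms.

16/15

Starting at the tail and folding back:
Start with 1.
14 + 1/(1/1) = 14 + 1/1 = 15/1
1 + 1/(15/1) = 1 + 1/15 = 16/15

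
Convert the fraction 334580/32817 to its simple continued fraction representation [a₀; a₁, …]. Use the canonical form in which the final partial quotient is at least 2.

[10; 5, 8, 2, 1, 3, 1, 54]

Apply division with remainder until the remainder is 0:
334580 ÷ 32817 → quotient 10, remainder 6410
32817 ÷ 6410 → quotient 5, remainder 767
6410 ÷ 767 → quotient 8, remainder 274
767 ÷ 274 → quotient 2, remainder 219
274 ÷ 219 → quotient 1, remainder 55
219 ÷ 55 → quotient 3, remainder 54
55 ÷ 54 → quotient 1, remainder 1
54 ÷ 1 → quotient 54, remainder 0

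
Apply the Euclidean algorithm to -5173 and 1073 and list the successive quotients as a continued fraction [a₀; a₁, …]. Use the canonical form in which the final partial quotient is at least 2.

⌊-5173/1073⌋ = -5, remainder 192
⌊1073/192⌋ = 5, remainder 113
⌊192/113⌋ = 1, remainder 79
⌊113/79⌋ = 1, remainder 34
⌊79/34⌋ = 2, remainder 11
⌊34/11⌋ = 3, remainder 1
⌊11/1⌋ = 11, remainder 0

[-5; 5, 1, 1, 2, 3, 11]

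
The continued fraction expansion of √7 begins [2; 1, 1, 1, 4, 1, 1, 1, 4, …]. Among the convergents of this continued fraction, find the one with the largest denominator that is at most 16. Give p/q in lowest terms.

37/14

List convergents until the denominator exceeds the bound:
a_0 = 2: 2/1  (≤ bound)
a_1 = 1: 3/1  (≤ bound)
a_2 = 1: 5/2  (≤ bound)
a_3 = 1: 8/3  (≤ bound)
a_4 = 4: 37/14  (≤ bound)
a_5 = 1: 45/17  (> 16, stop)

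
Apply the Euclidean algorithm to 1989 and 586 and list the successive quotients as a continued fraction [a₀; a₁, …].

⌊1989/586⌋ = 3, remainder 231
⌊586/231⌋ = 2, remainder 124
⌊231/124⌋ = 1, remainder 107
⌊124/107⌋ = 1, remainder 17
⌊107/17⌋ = 6, remainder 5
⌊17/5⌋ = 3, remainder 2
⌊5/2⌋ = 2, remainder 1
⌊2/1⌋ = 2, remainder 0

[3; 2, 1, 1, 6, 3, 2, 2]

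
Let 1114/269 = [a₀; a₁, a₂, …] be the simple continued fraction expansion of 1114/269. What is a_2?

12

Run the Euclidean algorithm, recording each quotient:
⌊1114/269⌋ = 4, remainder 38
⌊269/38⌋ = 7, remainder 3
⌊38/3⌋ = 12, remainder 2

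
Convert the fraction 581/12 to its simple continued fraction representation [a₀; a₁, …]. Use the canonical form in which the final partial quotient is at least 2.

Repeatedly divide and take the remainder:
581 = 48·12 + 5, so a_0 = 48
12 = 2·5 + 2, so a_1 = 2
5 = 2·2 + 1, so a_2 = 2
2 = 2·1 + 0, so a_3 = 2

[48; 2, 2, 2]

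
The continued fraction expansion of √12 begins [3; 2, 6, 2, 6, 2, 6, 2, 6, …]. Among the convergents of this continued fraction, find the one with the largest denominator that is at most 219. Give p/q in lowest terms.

a_0 = 3: 3/1  (≤ bound)
a_1 = 2: 7/2  (≤ bound)
a_2 = 6: 45/13  (≤ bound)
a_3 = 2: 97/28  (≤ bound)
a_4 = 6: 627/181  (≤ bound)
a_5 = 2: 1351/390  (> 219, stop)

627/181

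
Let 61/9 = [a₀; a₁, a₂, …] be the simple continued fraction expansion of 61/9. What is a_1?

1

⌊61/9⌋ = 6, remainder 7
⌊9/7⌋ = 1, remainder 2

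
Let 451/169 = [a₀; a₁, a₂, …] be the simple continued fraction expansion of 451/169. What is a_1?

451 ÷ 169 → quotient 2, remainder 113
169 ÷ 113 → quotient 1, remainder 56

1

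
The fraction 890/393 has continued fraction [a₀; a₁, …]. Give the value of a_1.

3

Run the Euclidean algorithm, recording each quotient:
890 = 2·393 + 104, so a_0 = 2
393 = 3·104 + 81, so a_1 = 3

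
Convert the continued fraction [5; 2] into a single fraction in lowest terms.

11/2

Start with 2.
5 + 1/(2/1) = 5 + 1/2 = 11/2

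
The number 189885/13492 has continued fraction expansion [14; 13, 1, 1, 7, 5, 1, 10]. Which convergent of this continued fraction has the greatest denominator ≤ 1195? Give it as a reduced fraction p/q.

14665/1042

a_0 = 14: 14/1  (≤ bound)
a_1 = 13: 183/13  (≤ bound)
a_2 = 1: 197/14  (≤ bound)
a_3 = 1: 380/27  (≤ bound)
a_4 = 7: 2857/203  (≤ bound)
a_5 = 5: 14665/1042  (≤ bound)
a_6 = 1: 17522/1245  (> 1195, stop)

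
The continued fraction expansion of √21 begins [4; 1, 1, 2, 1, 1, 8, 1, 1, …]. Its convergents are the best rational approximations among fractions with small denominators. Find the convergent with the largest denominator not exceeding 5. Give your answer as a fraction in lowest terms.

23/5

List convergents until the denominator exceeds the bound:
a_0 = 4: 4/1  (≤ bound)
a_1 = 1: 5/1  (≤ bound)
a_2 = 1: 9/2  (≤ bound)
a_3 = 2: 23/5  (≤ bound)
a_4 = 1: 32/7  (> 5, stop)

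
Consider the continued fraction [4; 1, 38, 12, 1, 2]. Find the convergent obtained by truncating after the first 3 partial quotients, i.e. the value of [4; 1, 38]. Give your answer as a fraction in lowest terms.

Starting at the tail and folding back:
Start with 38.
1 + 1/(38/1) = 1 + 1/38 = 39/38
4 + 1/(39/38) = 4 + 38/39 = 194/39

194/39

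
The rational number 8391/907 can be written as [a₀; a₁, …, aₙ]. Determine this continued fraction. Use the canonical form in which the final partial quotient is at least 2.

8391 ÷ 907 → quotient 9, remainder 228
907 ÷ 228 → quotient 3, remainder 223
228 ÷ 223 → quotient 1, remainder 5
223 ÷ 5 → quotient 44, remainder 3
5 ÷ 3 → quotient 1, remainder 2
3 ÷ 2 → quotient 1, remainder 1
2 ÷ 1 → quotient 2, remainder 0

[9; 3, 1, 44, 1, 1, 2]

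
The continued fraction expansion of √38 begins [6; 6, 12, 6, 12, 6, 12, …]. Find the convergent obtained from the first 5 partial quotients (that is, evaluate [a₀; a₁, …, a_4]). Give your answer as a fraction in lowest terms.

33294/5401

a_0 = 6: 6/1
a_1 = 6: 37/6
a_2 = 12: 450/73
a_3 = 6: 2737/444
a_4 = 12: 33294/5401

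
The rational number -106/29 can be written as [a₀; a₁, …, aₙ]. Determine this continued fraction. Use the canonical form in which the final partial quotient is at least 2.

-106 ÷ 29 → quotient -4, remainder 10
29 ÷ 10 → quotient 2, remainder 9
10 ÷ 9 → quotient 1, remainder 1
9 ÷ 1 → quotient 9, remainder 0

[-4; 2, 1, 9]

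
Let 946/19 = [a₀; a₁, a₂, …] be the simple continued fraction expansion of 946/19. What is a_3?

1

Repeatedly divide and take the remainder:
946 ÷ 19 → quotient 49, remainder 15
19 ÷ 15 → quotient 1, remainder 4
15 ÷ 4 → quotient 3, remainder 3
4 ÷ 3 → quotient 1, remainder 1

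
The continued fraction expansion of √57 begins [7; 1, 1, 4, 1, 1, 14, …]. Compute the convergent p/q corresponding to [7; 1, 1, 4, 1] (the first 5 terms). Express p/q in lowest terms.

83/11

Use the convergent recurrence hₖ = aₖ·hₖ₋₁ + hₖ₋₂ (and likewise for the denominators kₖ):
a_0 = 7: 7/1
a_1 = 1: 8/1
a_2 = 1: 15/2
a_3 = 4: 68/9
a_4 = 1: 83/11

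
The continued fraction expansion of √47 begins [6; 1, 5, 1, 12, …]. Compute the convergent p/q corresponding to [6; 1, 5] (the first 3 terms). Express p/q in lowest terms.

a_0 = 6: 6/1
a_1 = 1: 7/1
a_2 = 5: 41/6

41/6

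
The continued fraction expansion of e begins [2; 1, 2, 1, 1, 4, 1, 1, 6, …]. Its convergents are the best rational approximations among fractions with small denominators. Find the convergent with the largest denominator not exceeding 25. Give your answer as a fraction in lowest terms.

a_0 = 2: 2/1  (≤ bound)
a_1 = 1: 3/1  (≤ bound)
a_2 = 2: 8/3  (≤ bound)
a_3 = 1: 11/4  (≤ bound)
a_4 = 1: 19/7  (≤ bound)
a_5 = 4: 87/32  (> 25, stop)

19/7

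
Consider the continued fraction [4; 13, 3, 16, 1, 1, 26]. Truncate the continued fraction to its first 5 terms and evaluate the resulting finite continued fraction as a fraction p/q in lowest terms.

2824/693

Start with 1.
16 + 1/(1/1) = 16 + 1/1 = 17/1
3 + 1/(17/1) = 3 + 1/17 = 52/17
13 + 1/(52/17) = 13 + 17/52 = 693/52
4 + 1/(693/52) = 4 + 52/693 = 2824/693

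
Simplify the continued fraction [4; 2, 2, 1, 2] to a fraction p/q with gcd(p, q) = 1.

Work from the innermost term outward:
Start with 2.
1 + 1/(2/1) = 1 + 1/2 = 3/2
2 + 1/(3/2) = 2 + 2/3 = 8/3
2 + 1/(8/3) = 2 + 3/8 = 19/8
4 + 1/(19/8) = 4 + 8/19 = 84/19

84/19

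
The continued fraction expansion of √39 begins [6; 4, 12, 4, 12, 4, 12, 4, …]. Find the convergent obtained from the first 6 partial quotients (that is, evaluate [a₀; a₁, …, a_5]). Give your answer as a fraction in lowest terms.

62425/9996

Start with 4.
12 + 1/(4/1) = 12 + 1/4 = 49/4
4 + 1/(49/4) = 4 + 4/49 = 200/49
12 + 1/(200/49) = 12 + 49/200 = 2449/200
4 + 1/(2449/200) = 4 + 200/2449 = 9996/2449
6 + 1/(9996/2449) = 6 + 2449/9996 = 62425/9996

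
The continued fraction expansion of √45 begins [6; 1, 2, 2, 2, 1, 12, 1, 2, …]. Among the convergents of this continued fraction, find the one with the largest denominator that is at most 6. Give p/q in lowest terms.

20/3

a_0 = 6: 6/1  (≤ bound)
a_1 = 1: 7/1  (≤ bound)
a_2 = 2: 20/3  (≤ bound)
a_3 = 2: 47/7  (> 6, stop)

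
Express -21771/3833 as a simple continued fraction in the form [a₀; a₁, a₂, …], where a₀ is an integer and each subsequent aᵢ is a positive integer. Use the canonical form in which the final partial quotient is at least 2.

-21771 = -6·3833 + 1227, so a_0 = -6
3833 = 3·1227 + 152, so a_1 = 3
1227 = 8·152 + 11, so a_2 = 8
152 = 13·11 + 9, so a_3 = 13
11 = 1·9 + 2, so a_4 = 1
9 = 4·2 + 1, so a_5 = 4
2 = 2·1 + 0, so a_6 = 2

[-6; 3, 8, 13, 1, 4, 2]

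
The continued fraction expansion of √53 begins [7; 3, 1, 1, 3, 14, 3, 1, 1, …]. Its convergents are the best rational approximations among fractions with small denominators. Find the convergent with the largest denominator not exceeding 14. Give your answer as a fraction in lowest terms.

51/7

a_0 = 7: 7/1  (≤ bound)
a_1 = 3: 22/3  (≤ bound)
a_2 = 1: 29/4  (≤ bound)
a_3 = 1: 51/7  (≤ bound)
a_4 = 3: 182/25  (> 14, stop)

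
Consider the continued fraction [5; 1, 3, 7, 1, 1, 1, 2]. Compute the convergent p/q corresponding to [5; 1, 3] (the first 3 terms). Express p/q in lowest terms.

a_0 = 5: 5/1
a_1 = 1: 6/1
a_2 = 3: 23/4

23/4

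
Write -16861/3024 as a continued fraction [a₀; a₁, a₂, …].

-16861 = -6·3024 + 1283, so a_0 = -6
3024 = 2·1283 + 458, so a_1 = 2
1283 = 2·458 + 367, so a_2 = 2
458 = 1·367 + 91, so a_3 = 1
367 = 4·91 + 3, so a_4 = 4
91 = 30·3 + 1, so a_5 = 30
3 = 3·1 + 0, so a_6 = 3

[-6; 2, 2, 1, 4, 30, 3]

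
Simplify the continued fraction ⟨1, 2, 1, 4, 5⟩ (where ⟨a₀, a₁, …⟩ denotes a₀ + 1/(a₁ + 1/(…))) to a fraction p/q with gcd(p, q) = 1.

a_0 = 1: 1/1
a_1 = 2: 3/2
a_2 = 1: 4/3
a_3 = 4: 19/14
a_4 = 5: 99/73

99/73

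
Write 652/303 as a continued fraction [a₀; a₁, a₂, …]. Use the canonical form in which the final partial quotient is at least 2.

[2; 6, 1, 1, 2, 2, 1, 2]

652 ÷ 303 → quotient 2, remainder 46
303 ÷ 46 → quotient 6, remainder 27
46 ÷ 27 → quotient 1, remainder 19
27 ÷ 19 → quotient 1, remainder 8
19 ÷ 8 → quotient 2, remainder 3
8 ÷ 3 → quotient 2, remainder 2
3 ÷ 2 → quotient 1, remainder 1
2 ÷ 1 → quotient 2, remainder 0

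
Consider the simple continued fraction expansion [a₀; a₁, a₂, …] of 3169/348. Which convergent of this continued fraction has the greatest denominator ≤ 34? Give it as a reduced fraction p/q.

173/19

a_0 = 9: 9/1  (≤ bound)
a_1 = 9: 82/9  (≤ bound)
a_2 = 2: 173/19  (≤ bound)
a_3 = 2: 428/47  (> 34, stop)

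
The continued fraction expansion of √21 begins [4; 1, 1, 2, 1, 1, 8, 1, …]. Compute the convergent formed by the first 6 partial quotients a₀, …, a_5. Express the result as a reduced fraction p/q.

Start with 1.
1 + 1/(1/1) = 1 + 1/1 = 2/1
2 + 1/(2/1) = 2 + 1/2 = 5/2
1 + 1/(5/2) = 1 + 2/5 = 7/5
1 + 1/(7/5) = 1 + 5/7 = 12/7
4 + 1/(12/7) = 4 + 7/12 = 55/12

55/12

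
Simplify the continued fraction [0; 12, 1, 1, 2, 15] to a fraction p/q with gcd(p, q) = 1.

Build up convergents one term at a time:
a_0 = 0: 0/1
a_1 = 12: 1/12
a_2 = 1: 1/13
a_3 = 1: 2/25
a_4 = 2: 5/63
a_5 = 15: 77/970

77/970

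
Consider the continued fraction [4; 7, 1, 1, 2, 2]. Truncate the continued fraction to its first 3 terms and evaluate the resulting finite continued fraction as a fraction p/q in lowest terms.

Work from the innermost term outward:
Start with 1.
7 + 1/(1/1) = 7 + 1/1 = 8/1
4 + 1/(8/1) = 4 + 1/8 = 33/8

33/8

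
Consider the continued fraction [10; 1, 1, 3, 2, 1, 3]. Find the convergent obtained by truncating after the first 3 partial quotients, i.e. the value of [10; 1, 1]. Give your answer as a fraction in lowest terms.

a_0 = 10: 10/1
a_1 = 1: 11/1
a_2 = 1: 21/2

21/2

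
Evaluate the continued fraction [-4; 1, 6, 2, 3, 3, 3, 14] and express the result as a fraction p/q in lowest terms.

Starting at the tail and folding back:
Start with 14.
3 + 1/(14/1) = 3 + 1/14 = 43/14
3 + 1/(43/14) = 3 + 14/43 = 143/43
3 + 1/(143/43) = 3 + 43/143 = 472/143
2 + 1/(472/143) = 2 + 143/472 = 1087/472
6 + 1/(1087/472) = 6 + 472/1087 = 6994/1087
1 + 1/(6994/1087) = 1 + 1087/6994 = 8081/6994
-4 + 1/(8081/6994) = -4 + 6994/8081 = -25330/8081

-25330/8081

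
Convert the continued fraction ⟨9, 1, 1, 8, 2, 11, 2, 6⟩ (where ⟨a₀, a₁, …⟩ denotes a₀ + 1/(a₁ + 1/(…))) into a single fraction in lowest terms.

Start with 6.
2 + 1/(6/1) = 2 + 1/6 = 13/6
11 + 1/(13/6) = 11 + 6/13 = 149/13
2 + 1/(149/13) = 2 + 13/149 = 311/149
8 + 1/(311/149) = 8 + 149/311 = 2637/311
1 + 1/(2637/311) = 1 + 311/2637 = 2948/2637
1 + 1/(2948/2637) = 1 + 2637/2948 = 5585/2948
9 + 1/(5585/2948) = 9 + 2948/5585 = 53213/5585

53213/5585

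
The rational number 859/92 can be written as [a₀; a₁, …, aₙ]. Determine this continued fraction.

[9; 2, 1, 30]

Apply division with remainder until the remainder is 0:
⌊859/92⌋ = 9, remainder 31
⌊92/31⌋ = 2, remainder 30
⌊31/30⌋ = 1, remainder 1
⌊30/1⌋ = 30, remainder 0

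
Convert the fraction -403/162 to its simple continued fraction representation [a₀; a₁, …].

-403 ÷ 162 → quotient -3, remainder 83
162 ÷ 83 → quotient 1, remainder 79
83 ÷ 79 → quotient 1, remainder 4
79 ÷ 4 → quotient 19, remainder 3
4 ÷ 3 → quotient 1, remainder 1
3 ÷ 1 → quotient 3, remainder 0

[-3; 1, 1, 19, 1, 3]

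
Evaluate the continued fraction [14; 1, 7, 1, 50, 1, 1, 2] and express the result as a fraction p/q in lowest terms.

Compute successive convergents:
a_0 = 14: 14/1
a_1 = 1: 15/1
a_2 = 7: 119/8
a_3 = 1: 134/9
a_4 = 50: 6819/458
a_5 = 1: 6953/467
a_6 = 1: 13772/925
a_7 = 2: 34497/2317

34497/2317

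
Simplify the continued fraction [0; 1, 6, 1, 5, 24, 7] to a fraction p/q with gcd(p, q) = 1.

a_0 = 0: 0/1
a_1 = 1: 1/1
a_2 = 6: 6/7
a_3 = 1: 7/8
a_4 = 5: 41/47
a_5 = 24: 991/1136
a_6 = 7: 6978/7999

6978/7999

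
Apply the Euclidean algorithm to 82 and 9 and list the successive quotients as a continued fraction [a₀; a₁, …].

[9; 9]

82 ÷ 9 → quotient 9, remainder 1
9 ÷ 1 → quotient 9, remainder 0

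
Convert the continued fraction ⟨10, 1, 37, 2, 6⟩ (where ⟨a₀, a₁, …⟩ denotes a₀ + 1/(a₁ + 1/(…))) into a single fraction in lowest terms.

a_0 = 10: 10/1
a_1 = 1: 11/1
a_2 = 37: 417/38
a_3 = 2: 845/77
a_4 = 6: 5487/500

5487/500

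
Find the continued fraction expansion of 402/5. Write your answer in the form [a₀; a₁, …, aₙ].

[80; 2, 2]

402 ÷ 5 → quotient 80, remainder 2
5 ÷ 2 → quotient 2, remainder 1
2 ÷ 1 → quotient 2, remainder 0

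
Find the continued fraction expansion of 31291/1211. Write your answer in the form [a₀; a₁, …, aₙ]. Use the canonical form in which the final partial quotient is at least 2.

Apply division with remainder until the remainder is 0:
⌊31291/1211⌋ = 25, remainder 1016
⌊1211/1016⌋ = 1, remainder 195
⌊1016/195⌋ = 5, remainder 41
⌊195/41⌋ = 4, remainder 31
⌊41/31⌋ = 1, remainder 10
⌊31/10⌋ = 3, remainder 1
⌊10/1⌋ = 10, remainder 0

[25; 1, 5, 4, 1, 3, 10]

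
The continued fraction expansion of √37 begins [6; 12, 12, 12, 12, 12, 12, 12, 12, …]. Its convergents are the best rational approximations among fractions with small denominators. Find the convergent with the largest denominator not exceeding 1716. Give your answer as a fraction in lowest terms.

List convergents until the denominator exceeds the bound:
a_0 = 6: 6/1  (≤ bound)
a_1 = 12: 73/12  (≤ bound)
a_2 = 12: 882/145  (≤ bound)
a_3 = 12: 10657/1752  (> 1716, stop)

882/145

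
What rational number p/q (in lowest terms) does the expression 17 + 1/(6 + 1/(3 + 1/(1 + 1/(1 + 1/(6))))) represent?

a_0 = 17: 17/1
a_1 = 6: 103/6
a_2 = 3: 326/19
a_3 = 1: 429/25
a_4 = 1: 755/44
a_5 = 6: 4959/289

4959/289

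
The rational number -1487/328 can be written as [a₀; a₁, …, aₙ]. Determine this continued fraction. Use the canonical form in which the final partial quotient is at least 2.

-1487 = -5·328 + 153, so a_0 = -5
328 = 2·153 + 22, so a_1 = 2
153 = 6·22 + 21, so a_2 = 6
22 = 1·21 + 1, so a_3 = 1
21 = 21·1 + 0, so a_4 = 21

[-5; 2, 6, 1, 21]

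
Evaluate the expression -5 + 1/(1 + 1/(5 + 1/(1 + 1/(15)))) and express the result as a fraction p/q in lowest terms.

-460/111

a_0 = -5: -5/1
a_1 = 1: -4/1
a_2 = 5: -25/6
a_3 = 1: -29/7
a_4 = 15: -460/111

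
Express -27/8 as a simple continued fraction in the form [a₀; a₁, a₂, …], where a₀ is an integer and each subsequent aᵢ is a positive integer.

-27 ÷ 8 → quotient -4, remainder 5
8 ÷ 5 → quotient 1, remainder 3
5 ÷ 3 → quotient 1, remainder 2
3 ÷ 2 → quotient 1, remainder 1
2 ÷ 1 → quotient 2, remainder 0

[-4; 1, 1, 1, 2]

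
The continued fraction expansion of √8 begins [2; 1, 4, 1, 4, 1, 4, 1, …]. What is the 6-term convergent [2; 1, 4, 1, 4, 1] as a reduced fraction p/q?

99/35

a_0 = 2: 2/1
a_1 = 1: 3/1
a_2 = 4: 14/5
a_3 = 1: 17/6
a_4 = 4: 82/29
a_5 = 1: 99/35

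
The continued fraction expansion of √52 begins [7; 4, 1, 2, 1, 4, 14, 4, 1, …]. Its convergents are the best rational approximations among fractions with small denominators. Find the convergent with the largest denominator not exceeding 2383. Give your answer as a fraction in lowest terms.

9223/1279

List convergents until the denominator exceeds the bound:
a_0 = 7: 7/1  (≤ bound)
a_1 = 4: 29/4  (≤ bound)
a_2 = 1: 36/5  (≤ bound)
a_3 = 2: 101/14  (≤ bound)
a_4 = 1: 137/19  (≤ bound)
a_5 = 4: 649/90  (≤ bound)
a_6 = 14: 9223/1279  (≤ bound)
a_7 = 4: 37541/5206  (> 2383, stop)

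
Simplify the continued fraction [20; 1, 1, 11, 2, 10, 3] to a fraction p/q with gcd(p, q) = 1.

31951/1557

Start with 3.
10 + 1/(3/1) = 10 + 1/3 = 31/3
2 + 1/(31/3) = 2 + 3/31 = 65/31
11 + 1/(65/31) = 11 + 31/65 = 746/65
1 + 1/(746/65) = 1 + 65/746 = 811/746
1 + 1/(811/746) = 1 + 746/811 = 1557/811
20 + 1/(1557/811) = 20 + 811/1557 = 31951/1557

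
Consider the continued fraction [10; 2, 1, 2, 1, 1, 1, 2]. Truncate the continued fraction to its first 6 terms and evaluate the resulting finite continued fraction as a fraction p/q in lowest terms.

197/19

a_0 = 10: 10/1
a_1 = 2: 21/2
a_2 = 1: 31/3
a_3 = 2: 83/8
a_4 = 1: 114/11
a_5 = 1: 197/19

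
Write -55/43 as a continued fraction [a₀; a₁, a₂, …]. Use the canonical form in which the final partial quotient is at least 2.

[-2; 1, 2, 1, 1, 2, 2]

⌊-55/43⌋ = -2, remainder 31
⌊43/31⌋ = 1, remainder 12
⌊31/12⌋ = 2, remainder 7
⌊12/7⌋ = 1, remainder 5
⌊7/5⌋ = 1, remainder 2
⌊5/2⌋ = 2, remainder 1
⌊2/1⌋ = 2, remainder 0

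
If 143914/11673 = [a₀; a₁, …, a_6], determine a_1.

Repeatedly divide and take the remainder:
143914 = 12·11673 + 3838, so a_0 = 12
11673 = 3·3838 + 159, so a_1 = 3

3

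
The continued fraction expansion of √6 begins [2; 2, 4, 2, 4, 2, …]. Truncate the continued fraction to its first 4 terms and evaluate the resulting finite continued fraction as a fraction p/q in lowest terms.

49/20

Build up convergents one term at a time:
a_0 = 2: 2/1
a_1 = 2: 5/2
a_2 = 4: 22/9
a_3 = 2: 49/20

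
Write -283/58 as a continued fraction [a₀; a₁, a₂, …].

[-5; 8, 3, 2]

Repeatedly divide and take the remainder:
-283 ÷ 58 → quotient -5, remainder 7
58 ÷ 7 → quotient 8, remainder 2
7 ÷ 2 → quotient 3, remainder 1
2 ÷ 1 → quotient 2, remainder 0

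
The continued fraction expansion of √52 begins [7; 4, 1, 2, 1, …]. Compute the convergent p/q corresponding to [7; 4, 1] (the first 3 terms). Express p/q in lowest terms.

36/5

a_0 = 7: 7/1
a_1 = 4: 29/4
a_2 = 1: 36/5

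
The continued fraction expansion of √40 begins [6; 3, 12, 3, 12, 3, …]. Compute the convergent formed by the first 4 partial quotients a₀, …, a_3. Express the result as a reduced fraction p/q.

721/114

Start with 3.
12 + 1/(3/1) = 12 + 1/3 = 37/3
3 + 1/(37/3) = 3 + 3/37 = 114/37
6 + 1/(114/37) = 6 + 37/114 = 721/114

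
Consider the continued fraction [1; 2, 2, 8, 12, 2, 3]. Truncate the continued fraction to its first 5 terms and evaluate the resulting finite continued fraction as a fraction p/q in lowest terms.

715/509

Start with 12.
8 + 1/(12/1) = 8 + 1/12 = 97/12
2 + 1/(97/12) = 2 + 12/97 = 206/97
2 + 1/(206/97) = 2 + 97/206 = 509/206
1 + 1/(509/206) = 1 + 206/509 = 715/509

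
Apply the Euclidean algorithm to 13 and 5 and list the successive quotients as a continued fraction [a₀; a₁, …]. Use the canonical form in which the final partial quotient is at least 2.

⌊13/5⌋ = 2, remainder 3
⌊5/3⌋ = 1, remainder 2
⌊3/2⌋ = 1, remainder 1
⌊2/1⌋ = 2, remainder 0

[2; 1, 1, 2]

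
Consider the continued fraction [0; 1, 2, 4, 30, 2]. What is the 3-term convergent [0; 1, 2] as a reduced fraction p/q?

2/3

a_0 = 0: 0/1
a_1 = 1: 1/1
a_2 = 2: 2/3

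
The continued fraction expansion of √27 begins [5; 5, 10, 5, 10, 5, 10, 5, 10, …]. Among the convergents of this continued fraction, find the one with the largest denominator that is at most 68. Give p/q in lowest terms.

265/51

a_0 = 5: 5/1  (≤ bound)
a_1 = 5: 26/5  (≤ bound)
a_2 = 10: 265/51  (≤ bound)
a_3 = 5: 1351/260  (> 68, stop)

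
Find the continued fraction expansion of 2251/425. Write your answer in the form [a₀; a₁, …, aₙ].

⌊2251/425⌋ = 5, remainder 126
⌊425/126⌋ = 3, remainder 47
⌊126/47⌋ = 2, remainder 32
⌊47/32⌋ = 1, remainder 15
⌊32/15⌋ = 2, remainder 2
⌊15/2⌋ = 7, remainder 1
⌊2/1⌋ = 2, remainder 0

[5; 3, 2, 1, 2, 7, 2]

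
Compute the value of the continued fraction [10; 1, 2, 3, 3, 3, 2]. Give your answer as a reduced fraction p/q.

Build up convergents one term at a time:
a_0 = 10: 10/1
a_1 = 1: 11/1
a_2 = 2: 32/3
a_3 = 3: 107/10
a_4 = 3: 353/33
a_5 = 3: 1166/109
a_6 = 2: 2685/251

2685/251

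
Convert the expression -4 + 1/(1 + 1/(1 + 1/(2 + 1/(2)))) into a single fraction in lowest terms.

-41/12

Start with 2.
2 + 1/(2/1) = 2 + 1/2 = 5/2
1 + 1/(5/2) = 1 + 2/5 = 7/5
1 + 1/(7/5) = 1 + 5/7 = 12/7
-4 + 1/(12/7) = -4 + 7/12 = -41/12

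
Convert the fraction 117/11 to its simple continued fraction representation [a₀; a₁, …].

[10; 1, 1, 1, 3]

117 = 10·11 + 7, so a_0 = 10
11 = 1·7 + 4, so a_1 = 1
7 = 1·4 + 3, so a_2 = 1
4 = 1·3 + 1, so a_3 = 1
3 = 3·1 + 0, so a_4 = 3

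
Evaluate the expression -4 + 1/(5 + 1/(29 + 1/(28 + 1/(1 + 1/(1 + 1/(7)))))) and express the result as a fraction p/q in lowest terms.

Start with 7.
1 + 1/(7/1) = 1 + 1/7 = 8/7
1 + 1/(8/7) = 1 + 7/8 = 15/8
28 + 1/(15/8) = 28 + 8/15 = 428/15
29 + 1/(428/15) = 29 + 15/428 = 12427/428
5 + 1/(12427/428) = 5 + 428/12427 = 62563/12427
-4 + 1/(62563/12427) = -4 + 12427/62563 = -237825/62563

-237825/62563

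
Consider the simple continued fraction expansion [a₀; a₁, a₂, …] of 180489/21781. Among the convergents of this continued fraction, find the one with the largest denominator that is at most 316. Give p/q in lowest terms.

List convergents until the denominator exceeds the bound:
a_0 = 8: 8/1  (≤ bound)
a_1 = 3: 25/3  (≤ bound)
a_2 = 2: 58/7  (≤ bound)
a_3 = 24: 1417/171  (≤ bound)
a_4 = 2: 2892/349  (> 316, stop)

1417/171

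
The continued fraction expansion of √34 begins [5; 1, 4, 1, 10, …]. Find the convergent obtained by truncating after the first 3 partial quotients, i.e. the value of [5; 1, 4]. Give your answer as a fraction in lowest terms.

a_0 = 5: 5/1
a_1 = 1: 6/1
a_2 = 4: 29/5

29/5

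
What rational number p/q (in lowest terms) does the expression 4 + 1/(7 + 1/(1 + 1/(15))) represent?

a_0 = 4: 4/1
a_1 = 7: 29/7
a_2 = 1: 33/8
a_3 = 15: 524/127

524/127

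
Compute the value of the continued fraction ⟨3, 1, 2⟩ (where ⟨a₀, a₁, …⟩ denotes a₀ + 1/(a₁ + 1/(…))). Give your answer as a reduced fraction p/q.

a_0 = 3: 3/1
a_1 = 1: 4/1
a_2 = 2: 11/3

11/3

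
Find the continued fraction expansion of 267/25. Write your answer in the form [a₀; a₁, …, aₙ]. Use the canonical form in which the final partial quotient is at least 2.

267 ÷ 25 → quotient 10, remainder 17
25 ÷ 17 → quotient 1, remainder 8
17 ÷ 8 → quotient 2, remainder 1
8 ÷ 1 → quotient 8, remainder 0

[10; 1, 2, 8]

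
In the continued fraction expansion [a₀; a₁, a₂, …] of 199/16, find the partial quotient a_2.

⌊199/16⌋ = 12, remainder 7
⌊16/7⌋ = 2, remainder 2
⌊7/2⌋ = 3, remainder 1

3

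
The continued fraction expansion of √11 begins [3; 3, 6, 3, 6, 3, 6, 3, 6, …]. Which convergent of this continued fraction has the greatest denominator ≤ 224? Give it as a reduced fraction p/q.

a_0 = 3: 3/1  (≤ bound)
a_1 = 3: 10/3  (≤ bound)
a_2 = 6: 63/19  (≤ bound)
a_3 = 3: 199/60  (≤ bound)
a_4 = 6: 1257/379  (> 224, stop)

199/60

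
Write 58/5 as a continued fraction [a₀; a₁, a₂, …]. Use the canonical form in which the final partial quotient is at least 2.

[11; 1, 1, 2]

58 ÷ 5 → quotient 11, remainder 3
5 ÷ 3 → quotient 1, remainder 2
3 ÷ 2 → quotient 1, remainder 1
2 ÷ 1 → quotient 2, remainder 0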